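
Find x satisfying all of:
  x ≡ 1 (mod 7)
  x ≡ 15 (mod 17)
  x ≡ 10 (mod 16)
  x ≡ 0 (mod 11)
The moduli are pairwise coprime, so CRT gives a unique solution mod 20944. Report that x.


Product of moduli M = 7 · 17 · 16 · 11 = 20944.
Merge one congruence at a time:
  Start: x ≡ 1 (mod 7).
  Combine with x ≡ 15 (mod 17); new modulus lcm = 119.
    Write x = 1 + 7·t and substitute into x ≡ 15 (mod 17): 7·t ≡ 15 − 1 = 14 (mod 17).
    The inverse of 7 mod 17 is 5 (since 7·5 = 35 = 2·17 + 1), so t ≡ 5·14 = 70 ≡ 2 (mod 17).
    Then x = 1 + 7·2 = 15, valid modulo lcm(7, 17) = 119: x ≡ 15 (mod 119).
  Combine with x ≡ 10 (mod 16); new modulus lcm = 1904.
    Write x = 15 + 119·t and substitute into x ≡ 10 (mod 16): 119·t ≡ 10 − 15 = -5 (mod 16).
    Reduce coefficients mod 16: 7·t ≡ 11 (mod 16).
    The inverse of 7 mod 16 is 7 (since 7·7 = 49 = 3·16 + 1), so t ≡ 7·11 = 77 ≡ 13 (mod 16).
    Then x = 15 + 119·13 = 1562, valid modulo lcm(119, 16) = 1904: x ≡ 1562 (mod 1904).
  Combine with x ≡ 0 (mod 11); new modulus lcm = 20944.
    Write x = 1562 + 1904·t and substitute into x ≡ 0 (mod 11): 1904·t ≡ 0 − 1562 = -1562 (mod 11).
    Reduce coefficients mod 11: 1·t ≡ 0 (mod 11).
    So t ≡ 0 (mod 11).
    Then x = 1562 + 1904·0 = 1562, valid modulo lcm(1904, 11) = 20944: x ≡ 1562 (mod 20944).
Verify against each original: 1562 mod 7 = 1, 1562 mod 17 = 15, 1562 mod 16 = 10, 1562 mod 11 = 0.

x ≡ 1562 (mod 20944).


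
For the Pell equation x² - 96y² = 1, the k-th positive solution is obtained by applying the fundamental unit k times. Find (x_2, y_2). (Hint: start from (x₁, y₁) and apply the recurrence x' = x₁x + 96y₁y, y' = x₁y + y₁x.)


Step 1: Find the fundamental solution (x₁, y₁) of x² - 96y² = 1.
  Expand √96 as a continued fraction. a₀ = ⌊√96⌋ = 9; iterate m_{k+1} = d_k·a_k − m_k, d_{k+1} = (96 − m_{k+1}²)/d_k, a_{k+1} = ⌊(a₀ + m_{k+1})/d_{k+1}⌋ (starting m₀ = 0, d₀ = 1), with convergents p_k = a_k·p_{k-1} + p_{k-2}, q_k = a_k·q_{k-1} + q_{k-2} (p₋₁ = 1, q₋₁ = 0):
  k = 0: a₀ = 9; p₀/q₀ = 9/1; p₀² − 96·q₀² = 81 − 96 = -15.
  k = 1: m = 9, d = 15, a = ⌊(9 + 9)/15⌋ = 1; p/q = (1·9 + 1)/(1·1 + 0) = 10/1; p² − 96·q² = 100 − 96 = 4.
  k = 2: m = 6, d = 4, a = ⌊(9 + 6)/4⌋ = 3; p/q = (3·10 + 9)/(3·1 + 1) = 39/4; p² − 96·q² = 1521 − 1536 = -15.
  k = 3: m = 6, d = 15, a = ⌊(9 + 6)/15⌋ = 1; p/q = (1·39 + 10)/(1·4 + 1) = 49/5; p² − 96·q² = 2401 − 2400 = 1.
  The first convergent with p² − 96·q² = 1 gives the fundamental solution (x₁, y₁) = (49, 5).
Step 2: Apply the recurrence (x_{n+1}, y_{n+1}) = (x₁x_n + 96y₁y_n, x₁y_n + y₁x_n) repeatedly.
  From (x_1, y_1) = (49, 5): x_2 = 49·49 + 96·5·5 = 4801; y_2 = 49·5 + 5·49 = 490.
Step 3: Verify x_2² - 96·y_2² = 23049601 - 23049600 = 1 (should be 1). ✓

(x_1, y_1) = (49, 5); (x_2, y_2) = (4801, 490).


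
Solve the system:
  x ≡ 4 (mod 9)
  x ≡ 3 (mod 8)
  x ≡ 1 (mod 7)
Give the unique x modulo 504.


Moduli 9, 8, 7 are pairwise coprime; by CRT there is a unique solution modulo M = 9 · 8 · 7 = 504.
Solve pairwise, accumulating the modulus:
  Start with x ≡ 4 (mod 9).
  Combine with x ≡ 3 (mod 8): since gcd(9, 8) = 1, we get a unique residue mod 72.
    Write x = 4 + 9·t and substitute into x ≡ 3 (mod 8): 9·t ≡ 3 − 4 = -1 (mod 8).
    Reduce coefficients mod 8: 1·t ≡ 7 (mod 8).
    So t ≡ 7 (mod 8).
    Then x = 4 + 9·7 = 67, valid modulo lcm(9, 8) = 72: x ≡ 67 (mod 72).
  Combine with x ≡ 1 (mod 7): since gcd(72, 7) = 1, we get a unique residue mod 504.
    Write x = 67 + 72·t and substitute into x ≡ 1 (mod 7): 72·t ≡ 1 − 67 = -66 (mod 7).
    Reduce coefficients mod 7: 2·t ≡ 4 (mod 7).
    The inverse of 2 mod 7 is 4 (since 2·4 = 8 = 1·7 + 1), so t ≡ 4·4 = 16 ≡ 2 (mod 7).
    Then x = 67 + 72·2 = 211, valid modulo lcm(72, 7) = 504: x ≡ 211 (mod 504).
Verify: 211 mod 9 = 4 ✓, 211 mod 8 = 3 ✓, 211 mod 7 = 1 ✓.

x ≡ 211 (mod 504).


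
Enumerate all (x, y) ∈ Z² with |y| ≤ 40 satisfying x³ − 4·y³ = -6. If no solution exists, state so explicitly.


The equation is x³ - 4y³ = -6. For fixed y, x³ = 4·y³ − 6, so a solution requires the RHS to be a perfect cube.
Strategy: iterate y from -40 to 40, compute RHS = 4·y³ − 6, and check whether it is a (positive or negative) perfect cube.
Check small values of y:
  y = 0: RHS = -6 is not a perfect cube.
  y = 1: RHS = -2 is not a perfect cube.
  y = -1: RHS = -10 is not a perfect cube.
  y = 2: RHS = 26 is not a perfect cube.
  y = -2: RHS = -38 is not a perfect cube.
  y = 3: RHS = 102 is not a perfect cube.
  y = -3: RHS = -114 is not a perfect cube.
Continuing the search up to |y| = 40 finds no solutions either.
No (x, y) in the scanned range satisfies the equation.

No integer solutions with |y| ≤ 40.


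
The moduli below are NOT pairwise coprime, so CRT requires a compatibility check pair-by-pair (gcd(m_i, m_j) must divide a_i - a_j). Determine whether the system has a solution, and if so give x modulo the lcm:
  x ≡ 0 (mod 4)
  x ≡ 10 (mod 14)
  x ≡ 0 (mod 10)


Moduli 4, 14, 10 are not pairwise coprime, so CRT works modulo lcm(m_i) when all pairwise compatibility conditions hold.
Pairwise compatibility: gcd(m_i, m_j) must divide a_i - a_j for every pair.
Merge one congruence at a time:
  Start: x ≡ 0 (mod 4).
  Combine with x ≡ 10 (mod 14): gcd(4, 14) = 2; 10 - 0 = 10, which IS divisible by 2, so compatible.
    Write x = 0 + 4·t and substitute into x ≡ 10 (mod 14): 4·t ≡ 10 − 0 = 10 (mod 14).
    Divide the congruence (and modulus) by g = 2: 2·t ≡ 5 (mod 7).
    The inverse of 2 mod 7 is 4 (since 2·4 = 8 = 1·7 + 1), so t ≡ 4·5 = 20 ≡ 6 (mod 7).
    Then x = 0 + 4·6 = 24, valid modulo lcm(4, 14) = 28: x ≡ 24 (mod 28).
  Combine with x ≡ 0 (mod 10): gcd(28, 10) = 2; 0 - 24 = -24, which IS divisible by 2, so compatible.
    Write x = 24 + 28·t and substitute into x ≡ 0 (mod 10): 28·t ≡ 0 − 24 = -24 (mod 10).
    Divide the congruence (and modulus) by g = 2: 14·t ≡ -12 (mod 5).
    Reduce coefficients mod 5: 4·t ≡ 3 (mod 5).
    The inverse of 4 mod 5 is 4 (since 4·4 = 16 = 3·5 + 1), so t ≡ 4·3 = 12 ≡ 2 (mod 5).
    Then x = 24 + 28·2 = 80, valid modulo lcm(28, 10) = 140: x ≡ 80 (mod 140).
Verify: 80 mod 4 = 0, 80 mod 14 = 10, 80 mod 10 = 0.

x ≡ 80 (mod 140).


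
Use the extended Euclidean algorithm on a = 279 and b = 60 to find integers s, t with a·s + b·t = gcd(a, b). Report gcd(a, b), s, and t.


Euclidean algorithm on (279, 60) — divide until remainder is 0:
  279 = 4 · 60 + 39
  60 = 1 · 39 + 21
  39 = 1 · 21 + 18
  21 = 1 · 18 + 3
  18 = 6 · 3 + 0
gcd(279, 60) = 3.
Track Bezout coefficients alongside the remainders: start with r₀ = 279 = a·1 + b·0 (s = 1, t = 0) and r₁ = 60 = a·0 + b·1 (s = 0, t = 1); each new remainder r_{k+1} = r_{k-1} − q_k·r_k inherits s_{k+1} = s_{k-1} − q_k·s_k, t_{k+1} = t_{k-1} − q_k·t_k, so r_k = a·s_k + b·t_k at every step:
  q = 4: r = 39, s = 1 − 4·0 = 1, t = 0 − 4·1 = -4  (check: 279·1 + 60·(-4) = 39)
  q = 1: r = 21, s = 0 − 1·1 = -1, t = 1 − 1·(-4) = 5  (check: 279·(-1) + 60·5 = 21)
  q = 1: r = 18, s = 1 − 1·(-1) = 2, t = -4 − 1·5 = -9  (check: 279·2 + 60·(-9) = 18)
  q = 1: r = 3, s = -1 − 1·2 = -3, t = 5 − 1·(-9) = 14  (check: 279·(-3) + 60·14 = 3)
The row with r = 3 (the gcd) gives the Bezout coefficients s = -3, t = 14.
Result: 279 · (-3) + 60 · (14) = 3.

gcd(279, 60) = 3; s = -3, t = 14 (check: 279·(-3) + 60·14 = 3).


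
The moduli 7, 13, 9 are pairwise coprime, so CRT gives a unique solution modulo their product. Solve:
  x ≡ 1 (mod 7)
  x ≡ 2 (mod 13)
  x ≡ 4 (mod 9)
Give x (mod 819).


Moduli 7, 13, 9 are pairwise coprime; by CRT there is a unique solution modulo M = 7 · 13 · 9 = 819.
Solve pairwise, accumulating the modulus:
  Start with x ≡ 1 (mod 7).
  Combine with x ≡ 2 (mod 13): since gcd(7, 13) = 1, we get a unique residue mod 91.
    Write x = 1 + 7·t and substitute into x ≡ 2 (mod 13): 7·t ≡ 2 − 1 = 1 (mod 13).
    The inverse of 7 mod 13 is 2 (since 7·2 = 14 = 1·13 + 1), so t ≡ 2·1 = 2 ≡ 2 (mod 13).
    Then x = 1 + 7·2 = 15, valid modulo lcm(7, 13) = 91: x ≡ 15 (mod 91).
  Combine with x ≡ 4 (mod 9): since gcd(91, 9) = 1, we get a unique residue mod 819.
    Write x = 15 + 91·t and substitute into x ≡ 4 (mod 9): 91·t ≡ 4 − 15 = -11 (mod 9).
    Reduce coefficients mod 9: 1·t ≡ 7 (mod 9).
    So t ≡ 7 (mod 9).
    Then x = 15 + 91·7 = 652, valid modulo lcm(91, 9) = 819: x ≡ 652 (mod 819).
Verify: 652 mod 7 = 1 ✓, 652 mod 13 = 2 ✓, 652 mod 9 = 4 ✓.

x ≡ 652 (mod 819).


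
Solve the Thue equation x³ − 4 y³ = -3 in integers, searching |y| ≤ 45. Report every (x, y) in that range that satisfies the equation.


The equation is x³ - 4y³ = -3. For fixed y, x³ = 4·y³ − 3, so a solution requires the RHS to be a perfect cube.
Strategy: iterate y from -45 to 45, compute RHS = 4·y³ − 3, and check whether it is a (positive or negative) perfect cube.
Check small values of y:
  y = 0: RHS = -3 is not a perfect cube.
  y = 1: RHS = 1 = (1)³ ⇒ x = 1 works.
  y = -1: RHS = -7 is not a perfect cube.
  y = 2: RHS = 29 is not a perfect cube.
  y = -2: RHS = -35 is not a perfect cube.
  y = 3: RHS = 105 is not a perfect cube.
  y = -3: RHS = -111 is not a perfect cube.
Continuing the search up to |y| = 45 finds no further solutions beyond those listed.
Collected solutions: (1, 1).

Solutions (with |y| ≤ 45): (1, 1).


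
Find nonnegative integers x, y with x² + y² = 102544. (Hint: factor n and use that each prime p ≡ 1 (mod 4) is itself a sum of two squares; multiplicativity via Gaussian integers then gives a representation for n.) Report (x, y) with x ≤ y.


Step 1: Factor n = 102544 = 2^4 · 13 · 17 · 29.
Step 2: Check the mod-4 condition on each prime factor: 2 = 2 (special); 13 ≡ 1 (mod 4), exponent 1; 17 ≡ 1 (mod 4), exponent 1; 29 ≡ 1 (mod 4), exponent 1.
All primes ≡ 3 (mod 4) appear to even exponent (or don't appear), so by the two-squares theorem n IS expressible as a sum of two squares.
Step 3: Build a representation. Group n = k² · m with k = 4 and m = 13 · 17 · 29 = 6409 (a product of primes ≡ 1 (mod 4)); a representation of m scales to one of n via (k·x)² + (k·y)² = k²(x² + y²). Each prime p ≡ 1 (mod 4) is itself a sum of two squares; find a² by testing p − a² for a perfect square:
  13: 13 − 1² = 12, 13 − 2² = 9 = 3² ⇒ 13 = 2² + 3².
  17: 17 − 1² = 16 = 4² ⇒ 17 = 1² + 4².
  29: 29 − 1² = 28, 29 − 2² = 25 = 5² ⇒ 29 = 2² + 5².
  Combine using the Brahmagupta–Fibonacci identity (a² + b²)(c² + d²) = (ac − bd)² + (ad + bc)² = (ac + bd)² + (ad − bc)²:
  13 · 17 = 221: from (2² + 3²)(1² + 4²), take (2·1 − 3·4, 2·4 + 3·1) = (2 − 12, 8 + 3) = (-10, 11); dropping signs (only squares matter) gives (10, 11); check 10² + 11² = 100 + 121 = 221 ✓.
  221 · 29 = 6409: from (10² + 11²)(2² + 5²), take (10·2 − 11·5, 10·5 + 11·2) = (20 − 55, 50 + 22) = (-35, 72); dropping signs (only squares matter) gives (35, 72); check 35² + 72² = 1225 + 5184 = 6409 ✓.
  Scale by k = 4: (4·35, 4·72) = (140, 288).
Step 4: Order so x ≤ y and verify: 140² + 288² = 19600 + 82944 = 102544 = n. ✓

n = 102544 = 140² + 288² (one valid representation with x ≤ y).


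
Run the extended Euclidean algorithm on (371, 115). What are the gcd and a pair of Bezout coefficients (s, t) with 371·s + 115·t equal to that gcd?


Euclidean algorithm on (371, 115) — divide until remainder is 0:
  371 = 3 · 115 + 26
  115 = 4 · 26 + 11
  26 = 2 · 11 + 4
  11 = 2 · 4 + 3
  4 = 1 · 3 + 1
  3 = 3 · 1 + 0
gcd(371, 115) = 1.
Track Bezout coefficients alongside the remainders: start with r₀ = 371 = a·1 + b·0 (s = 1, t = 0) and r₁ = 115 = a·0 + b·1 (s = 0, t = 1); each new remainder r_{k+1} = r_{k-1} − q_k·r_k inherits s_{k+1} = s_{k-1} − q_k·s_k, t_{k+1} = t_{k-1} − q_k·t_k, so r_k = a·s_k + b·t_k at every step:
  q = 3: r = 26, s = 1 − 3·0 = 1, t = 0 − 3·1 = -3  (check: 371·1 + 115·(-3) = 26)
  q = 4: r = 11, s = 0 − 4·1 = -4, t = 1 − 4·(-3) = 13  (check: 371·(-4) + 115·13 = 11)
  q = 2: r = 4, s = 1 − 2·(-4) = 9, t = -3 − 2·13 = -29  (check: 371·9 + 115·(-29) = 4)
  q = 2: r = 3, s = -4 − 2·9 = -22, t = 13 − 2·(-29) = 71  (check: 371·(-22) + 115·71 = 3)
  q = 1: r = 1, s = 9 − 1·(-22) = 31, t = -29 − 1·71 = -100  (check: 371·31 + 115·(-100) = 1)
The row with r = 1 (the gcd) gives the Bezout coefficients s = 31, t = -100.
Result: 371 · (31) + 115 · (-100) = 1.

gcd(371, 115) = 1; s = 31, t = -100 (check: 371·31 + 115·(-100) = 1).


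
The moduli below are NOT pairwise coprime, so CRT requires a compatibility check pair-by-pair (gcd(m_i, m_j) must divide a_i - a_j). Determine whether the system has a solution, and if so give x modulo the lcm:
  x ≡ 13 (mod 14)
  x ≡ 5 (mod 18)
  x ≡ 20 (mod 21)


Moduli 14, 18, 21 are not pairwise coprime, so CRT works modulo lcm(m_i) when all pairwise compatibility conditions hold.
Pairwise compatibility: gcd(m_i, m_j) must divide a_i - a_j for every pair.
Merge one congruence at a time:
  Start: x ≡ 13 (mod 14).
  Combine with x ≡ 5 (mod 18): gcd(14, 18) = 2; 5 - 13 = -8, which IS divisible by 2, so compatible.
    Write x = 13 + 14·t and substitute into x ≡ 5 (mod 18): 14·t ≡ 5 − 13 = -8 (mod 18).
    Divide the congruence (and modulus) by g = 2: 7·t ≡ -4 (mod 9).
    Reduce coefficients mod 9: 7·t ≡ 5 (mod 9).
    The inverse of 7 mod 9 is 4 (since 7·4 = 28 = 3·9 + 1), so t ≡ 4·5 = 20 ≡ 2 (mod 9).
    Then x = 13 + 14·2 = 41, valid modulo lcm(14, 18) = 126: x ≡ 41 (mod 126).
  Combine with x ≡ 20 (mod 21): gcd(126, 21) = 21; 20 - 41 = -21, which IS divisible by 21, so compatible.
    Write x = 41 + 126·t and substitute into x ≡ 20 (mod 21): 126·t ≡ 20 − 41 = -21 (mod 21).
    Divide the congruence (and modulus) by g = 21: 6·t ≡ -1 (mod 1).
    Modulo 1 every t works; take t = 0.
    Then x = 41 + 126·0 = 41, valid modulo lcm(126, 21) = 126: x ≡ 41 (mod 126).
Verify: 41 mod 14 = 13, 41 mod 18 = 5, 41 mod 21 = 20.

x ≡ 41 (mod 126).


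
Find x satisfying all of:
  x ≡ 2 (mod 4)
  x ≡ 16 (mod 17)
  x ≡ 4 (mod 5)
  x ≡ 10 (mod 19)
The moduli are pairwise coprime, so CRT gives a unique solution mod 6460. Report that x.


Product of moduli M = 4 · 17 · 5 · 19 = 6460.
Merge one congruence at a time:
  Start: x ≡ 2 (mod 4).
  Combine with x ≡ 16 (mod 17); new modulus lcm = 68.
    Write x = 2 + 4·t and substitute into x ≡ 16 (mod 17): 4·t ≡ 16 − 2 = 14 (mod 17).
    The inverse of 4 mod 17 is 13 (since 4·13 = 52 = 3·17 + 1), so t ≡ 13·14 = 182 ≡ 12 (mod 17).
    Then x = 2 + 4·12 = 50, valid modulo lcm(4, 17) = 68: x ≡ 50 (mod 68).
  Combine with x ≡ 4 (mod 5); new modulus lcm = 340.
    Write x = 50 + 68·t and substitute into x ≡ 4 (mod 5): 68·t ≡ 4 − 50 = -46 (mod 5).
    Reduce coefficients mod 5: 3·t ≡ 4 (mod 5).
    The inverse of 3 mod 5 is 2 (since 3·2 = 6 = 1·5 + 1), so t ≡ 2·4 = 8 ≡ 3 (mod 5).
    Then x = 50 + 68·3 = 254, valid modulo lcm(68, 5) = 340: x ≡ 254 (mod 340).
  Combine with x ≡ 10 (mod 19); new modulus lcm = 6460.
    Write x = 254 + 340·t and substitute into x ≡ 10 (mod 19): 340·t ≡ 10 − 254 = -244 (mod 19).
    Reduce coefficients mod 19: 17·t ≡ 3 (mod 19).
    The inverse of 17 mod 19 is 9 (since 17·9 = 153 = 8·19 + 1), so t ≡ 9·3 = 27 ≡ 8 (mod 19).
    Then x = 254 + 340·8 = 2974, valid modulo lcm(340, 19) = 6460: x ≡ 2974 (mod 6460).
Verify against each original: 2974 mod 4 = 2, 2974 mod 17 = 16, 2974 mod 5 = 4, 2974 mod 19 = 10.

x ≡ 2974 (mod 6460).


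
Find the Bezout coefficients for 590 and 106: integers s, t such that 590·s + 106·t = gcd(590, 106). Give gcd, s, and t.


Euclidean algorithm on (590, 106) — divide until remainder is 0:
  590 = 5 · 106 + 60
  106 = 1 · 60 + 46
  60 = 1 · 46 + 14
  46 = 3 · 14 + 4
  14 = 3 · 4 + 2
  4 = 2 · 2 + 0
gcd(590, 106) = 2.
Track Bezout coefficients alongside the remainders: start with r₀ = 590 = a·1 + b·0 (s = 1, t = 0) and r₁ = 106 = a·0 + b·1 (s = 0, t = 1); each new remainder r_{k+1} = r_{k-1} − q_k·r_k inherits s_{k+1} = s_{k-1} − q_k·s_k, t_{k+1} = t_{k-1} − q_k·t_k, so r_k = a·s_k + b·t_k at every step:
  q = 5: r = 60, s = 1 − 5·0 = 1, t = 0 − 5·1 = -5  (check: 590·1 + 106·(-5) = 60)
  q = 1: r = 46, s = 0 − 1·1 = -1, t = 1 − 1·(-5) = 6  (check: 590·(-1) + 106·6 = 46)
  q = 1: r = 14, s = 1 − 1·(-1) = 2, t = -5 − 1·6 = -11  (check: 590·2 + 106·(-11) = 14)
  q = 3: r = 4, s = -1 − 3·2 = -7, t = 6 − 3·(-11) = 39  (check: 590·(-7) + 106·39 = 4)
  q = 3: r = 2, s = 2 − 3·(-7) = 23, t = -11 − 3·39 = -128  (check: 590·23 + 106·(-128) = 2)
The row with r = 2 (the gcd) gives the Bezout coefficients s = 23, t = -128.
Result: 590 · (23) + 106 · (-128) = 2.

gcd(590, 106) = 2; s = 23, t = -128 (check: 590·23 + 106·(-128) = 2).


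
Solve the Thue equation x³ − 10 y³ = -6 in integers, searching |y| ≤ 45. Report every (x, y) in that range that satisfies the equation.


The equation is x³ - 10y³ = -6. For fixed y, x³ = 10·y³ − 6, so a solution requires the RHS to be a perfect cube.
Strategy: iterate y from -45 to 45, compute RHS = 10·y³ − 6, and check whether it is a (positive or negative) perfect cube.
Check small values of y:
  y = 0: RHS = -6 is not a perfect cube.
  y = 1: RHS = 4 is not a perfect cube.
  y = -1: RHS = -16 is not a perfect cube.
  y = 2: RHS = 74 is not a perfect cube.
  y = -2: RHS = -86 is not a perfect cube.
  y = 3: RHS = 264 is not a perfect cube.
  y = -3: RHS = -276 is not a perfect cube.
Continuing the search up to |y| = 45 finds no solutions either.
No (x, y) in the scanned range satisfies the equation.

No integer solutions with |y| ≤ 45.


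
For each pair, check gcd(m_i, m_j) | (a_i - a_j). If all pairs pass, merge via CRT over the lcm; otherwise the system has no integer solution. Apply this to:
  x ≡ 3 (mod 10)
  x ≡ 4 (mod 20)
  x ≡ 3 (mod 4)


Moduli 10, 20, 4 are not pairwise coprime, so CRT works modulo lcm(m_i) when all pairwise compatibility conditions hold.
Pairwise compatibility: gcd(m_i, m_j) must divide a_i - a_j for every pair.
Merge one congruence at a time:
  Start: x ≡ 3 (mod 10).
  Combine with x ≡ 4 (mod 20): gcd(10, 20) = 10, and 4 - 3 = 1 is NOT divisible by 10.
    ⇒ system is inconsistent (no integer solution).

No solution (the system is inconsistent).


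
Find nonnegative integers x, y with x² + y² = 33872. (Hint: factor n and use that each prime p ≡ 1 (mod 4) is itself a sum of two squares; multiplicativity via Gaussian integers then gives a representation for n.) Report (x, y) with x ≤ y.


Step 1: Factor n = 33872 = 2^4 · 29 · 73.
Step 2: Check the mod-4 condition on each prime factor: 2 = 2 (special); 29 ≡ 1 (mod 4), exponent 1; 73 ≡ 1 (mod 4), exponent 1.
All primes ≡ 3 (mod 4) appear to even exponent (or don't appear), so by the two-squares theorem n IS expressible as a sum of two squares.
Step 3: Build a representation. Group n = k² · m with k = 4 and m = 29 · 73 = 2117 (a product of primes ≡ 1 (mod 4)); a representation of m scales to one of n via (k·x)² + (k·y)² = k²(x² + y²). Each prime p ≡ 1 (mod 4) is itself a sum of two squares; find a² by testing p − a² for a perfect square:
  29: 29 − 1² = 28, 29 − 2² = 25 = 5² ⇒ 29 = 2² + 5².
  73: 73 − 1² = 72, 73 − 2² = 69, 73 − 3² = 64 = 8² ⇒ 73 = 3² + 8².
  Combine using the Brahmagupta–Fibonacci identity (a² + b²)(c² + d²) = (ac − bd)² + (ad + bc)² = (ac + bd)² + (ad − bc)²:
  29 · 73 = 2117: from (2² + 5²)(3² + 8²), take (2·3 − 5·8, 2·8 + 5·3) = (6 − 40, 16 + 15) = (-34, 31); dropping signs (only squares matter) gives (34, 31); check 34² + 31² = 1156 + 961 = 2117 ✓.
  Scale by k = 4: (4·34, 4·31) = (136, 124).
Step 4: Order so x ≤ y and verify: 124² + 136² = 15376 + 18496 = 33872 = n. ✓

n = 33872 = 124² + 136² (one valid representation with x ≤ y).


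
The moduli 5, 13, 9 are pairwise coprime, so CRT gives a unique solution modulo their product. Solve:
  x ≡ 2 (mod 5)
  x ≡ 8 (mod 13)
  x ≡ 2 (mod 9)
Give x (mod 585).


Moduli 5, 13, 9 are pairwise coprime; by CRT there is a unique solution modulo M = 5 · 13 · 9 = 585.
Solve pairwise, accumulating the modulus:
  Start with x ≡ 2 (mod 5).
  Combine with x ≡ 8 (mod 13): since gcd(5, 13) = 1, we get a unique residue mod 65.
    Write x = 2 + 5·t and substitute into x ≡ 8 (mod 13): 5·t ≡ 8 − 2 = 6 (mod 13).
    The inverse of 5 mod 13 is 8 (since 5·8 = 40 = 3·13 + 1), so t ≡ 8·6 = 48 ≡ 9 (mod 13).
    Then x = 2 + 5·9 = 47, valid modulo lcm(5, 13) = 65: x ≡ 47 (mod 65).
  Combine with x ≡ 2 (mod 9): since gcd(65, 9) = 1, we get a unique residue mod 585.
    Write x = 47 + 65·t and substitute into x ≡ 2 (mod 9): 65·t ≡ 2 − 47 = -45 (mod 9).
    Reduce coefficients mod 9: 2·t ≡ 0 (mod 9).
    The inverse of 2 mod 9 is 5 (since 2·5 = 10 = 1·9 + 1), so t ≡ 5·0 = 0 ≡ 0 (mod 9).
    Then x = 47 + 65·0 = 47, valid modulo lcm(65, 9) = 585: x ≡ 47 (mod 585).
Verify: 47 mod 5 = 2 ✓, 47 mod 13 = 8 ✓, 47 mod 9 = 2 ✓.

x ≡ 47 (mod 585).


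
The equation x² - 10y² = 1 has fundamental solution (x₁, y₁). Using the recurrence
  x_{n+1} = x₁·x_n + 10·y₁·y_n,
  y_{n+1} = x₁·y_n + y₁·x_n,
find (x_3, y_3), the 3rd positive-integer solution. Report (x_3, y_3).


Step 1: Find the fundamental solution (x₁, y₁) of x² - 10y² = 1.
  Expand √10 as a continued fraction. a₀ = ⌊√10⌋ = 3; iterate m_{k+1} = d_k·a_k − m_k, d_{k+1} = (10 − m_{k+1}²)/d_k, a_{k+1} = ⌊(a₀ + m_{k+1})/d_{k+1}⌋ (starting m₀ = 0, d₀ = 1), with convergents p_k = a_k·p_{k-1} + p_{k-2}, q_k = a_k·q_{k-1} + q_{k-2} (p₋₁ = 1, q₋₁ = 0):
  k = 0: a₀ = 3; p₀/q₀ = 3/1; p₀² − 10·q₀² = 9 − 10 = -1.
  k = 1: m = 3, d = 1, a = ⌊(3 + 3)/1⌋ = 6; p/q = (6·3 + 1)/(6·1 + 0) = 19/6; p² − 10·q² = 361 − 360 = 1.
  The first convergent with p² − 10·q² = 1 gives the fundamental solution (x₁, y₁) = (19, 6).
Step 2: Apply the recurrence (x_{n+1}, y_{n+1}) = (x₁x_n + 10y₁y_n, x₁y_n + y₁x_n) repeatedly.
  From (x_1, y_1) = (19, 6): x_2 = 19·19 + 10·6·6 = 721; y_2 = 19·6 + 6·19 = 228.
  From (x_2, y_2) = (721, 228): x_3 = 19·721 + 10·6·228 = 27379; y_3 = 19·228 + 6·721 = 8658.
Step 3: Verify x_3² - 10·y_3² = 749609641 - 749609640 = 1 (should be 1). ✓

(x_1, y_1) = (19, 6); (x_3, y_3) = (27379, 8658).


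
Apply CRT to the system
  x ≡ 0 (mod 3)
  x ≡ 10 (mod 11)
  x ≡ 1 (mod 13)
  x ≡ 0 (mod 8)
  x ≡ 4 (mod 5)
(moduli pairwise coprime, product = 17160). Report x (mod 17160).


Product of moduli M = 3 · 11 · 13 · 8 · 5 = 17160.
Merge one congruence at a time:
  Start: x ≡ 0 (mod 3).
  Combine with x ≡ 10 (mod 11); new modulus lcm = 33.
    Write x = 0 + 3·t and substitute into x ≡ 10 (mod 11): 3·t ≡ 10 − 0 = 10 (mod 11).
    The inverse of 3 mod 11 is 4 (since 3·4 = 12 = 1·11 + 1), so t ≡ 4·10 = 40 ≡ 7 (mod 11).
    Then x = 0 + 3·7 = 21, valid modulo lcm(3, 11) = 33: x ≡ 21 (mod 33).
  Combine with x ≡ 1 (mod 13); new modulus lcm = 429.
    Write x = 21 + 33·t and substitute into x ≡ 1 (mod 13): 33·t ≡ 1 − 21 = -20 (mod 13).
    Reduce coefficients mod 13: 7·t ≡ 6 (mod 13).
    The inverse of 7 mod 13 is 2 (since 7·2 = 14 = 1·13 + 1), so t ≡ 2·6 = 12 ≡ 12 (mod 13).
    Then x = 21 + 33·12 = 417, valid modulo lcm(33, 13) = 429: x ≡ 417 (mod 429).
  Combine with x ≡ 0 (mod 8); new modulus lcm = 3432.
    Write x = 417 + 429·t and substitute into x ≡ 0 (mod 8): 429·t ≡ 0 − 417 = -417 (mod 8).
    Reduce coefficients mod 8: 5·t ≡ 7 (mod 8).
    The inverse of 5 mod 8 is 5 (since 5·5 = 25 = 3·8 + 1), so t ≡ 5·7 = 35 ≡ 3 (mod 8).
    Then x = 417 + 429·3 = 1704, valid modulo lcm(429, 8) = 3432: x ≡ 1704 (mod 3432).
  Combine with x ≡ 4 (mod 5); new modulus lcm = 17160.
    Write x = 1704 + 3432·t and substitute into x ≡ 4 (mod 5): 3432·t ≡ 4 − 1704 = -1700 (mod 5).
    Reduce coefficients mod 5: 2·t ≡ 0 (mod 5).
    The inverse of 2 mod 5 is 3 (since 2·3 = 6 = 1·5 + 1), so t ≡ 3·0 = 0 ≡ 0 (mod 5).
    Then x = 1704 + 3432·0 = 1704, valid modulo lcm(3432, 5) = 17160: x ≡ 1704 (mod 17160).
Verify against each original: 1704 mod 3 = 0, 1704 mod 11 = 10, 1704 mod 13 = 1, 1704 mod 8 = 0, 1704 mod 5 = 4.

x ≡ 1704 (mod 17160).


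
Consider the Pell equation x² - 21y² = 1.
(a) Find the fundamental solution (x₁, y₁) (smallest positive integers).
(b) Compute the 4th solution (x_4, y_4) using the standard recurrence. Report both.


Step 1: Find the fundamental solution (x₁, y₁) of x² - 21y² = 1.
  Expand √21 as a continued fraction. a₀ = ⌊√21⌋ = 4; iterate m_{k+1} = d_k·a_k − m_k, d_{k+1} = (21 − m_{k+1}²)/d_k, a_{k+1} = ⌊(a₀ + m_{k+1})/d_{k+1}⌋ (starting m₀ = 0, d₀ = 1), with convergents p_k = a_k·p_{k-1} + p_{k-2}, q_k = a_k·q_{k-1} + q_{k-2} (p₋₁ = 1, q₋₁ = 0):
  k = 0: a₀ = 4; p₀/q₀ = 4/1; p₀² − 21·q₀² = 16 − 21 = -5.
  k = 1: m = 4, d = 5, a = ⌊(4 + 4)/5⌋ = 1; p/q = (1·4 + 1)/(1·1 + 0) = 5/1; p² − 21·q² = 25 − 21 = 4.
  k = 2: m = 1, d = 4, a = ⌊(4 + 1)/4⌋ = 1; p/q = (1·5 + 4)/(1·1 + 1) = 9/2; p² − 21·q² = 81 − 84 = -3.
  k = 3: m = 3, d = 3, a = ⌊(4 + 3)/3⌋ = 2; p/q = (2·9 + 5)/(2·2 + 1) = 23/5; p² − 21·q² = 529 − 525 = 4.
  k = 4: m = 3, d = 4, a = ⌊(4 + 3)/4⌋ = 1; p/q = (1·23 + 9)/(1·5 + 2) = 32/7; p² − 21·q² = 1024 − 1029 = -5.
  k = 5: m = 1, d = 5, a = ⌊(4 + 1)/5⌋ = 1; p/q = (1·32 + 23)/(1·7 + 5) = 55/12; p² − 21·q² = 3025 − 3024 = 1.
  The first convergent with p² − 21·q² = 1 gives the fundamental solution (x₁, y₁) = (55, 12).
Step 2: Apply the recurrence (x_{n+1}, y_{n+1}) = (x₁x_n + 21y₁y_n, x₁y_n + y₁x_n) repeatedly.
  From (x_1, y_1) = (55, 12): x_2 = 55·55 + 21·12·12 = 6049; y_2 = 55·12 + 12·55 = 1320.
  From (x_2, y_2) = (6049, 1320): x_3 = 55·6049 + 21·12·1320 = 665335; y_3 = 55·1320 + 12·6049 = 145188.
  From (x_3, y_3) = (665335, 145188): x_4 = 55·665335 + 21·12·145188 = 73180801; y_4 = 55·145188 + 12·665335 = 15969360.
Step 3: Verify x_4² - 21·y_4² = 5355429635001601 - 5355429635001600 = 1 (should be 1). ✓

(x_1, y_1) = (55, 12); (x_4, y_4) = (73180801, 15969360).


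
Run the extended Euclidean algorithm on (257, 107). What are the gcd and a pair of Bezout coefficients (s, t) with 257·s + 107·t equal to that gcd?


Euclidean algorithm on (257, 107) — divide until remainder is 0:
  257 = 2 · 107 + 43
  107 = 2 · 43 + 21
  43 = 2 · 21 + 1
  21 = 21 · 1 + 0
gcd(257, 107) = 1.
Track Bezout coefficients alongside the remainders: start with r₀ = 257 = a·1 + b·0 (s = 1, t = 0) and r₁ = 107 = a·0 + b·1 (s = 0, t = 1); each new remainder r_{k+1} = r_{k-1} − q_k·r_k inherits s_{k+1} = s_{k-1} − q_k·s_k, t_{k+1} = t_{k-1} − q_k·t_k, so r_k = a·s_k + b·t_k at every step:
  q = 2: r = 43, s = 1 − 2·0 = 1, t = 0 − 2·1 = -2  (check: 257·1 + 107·(-2) = 43)
  q = 2: r = 21, s = 0 − 2·1 = -2, t = 1 − 2·(-2) = 5  (check: 257·(-2) + 107·5 = 21)
  q = 2: r = 1, s = 1 − 2·(-2) = 5, t = -2 − 2·5 = -12  (check: 257·5 + 107·(-12) = 1)
The row with r = 1 (the gcd) gives the Bezout coefficients s = 5, t = -12.
Result: 257 · (5) + 107 · (-12) = 1.

gcd(257, 107) = 1; s = 5, t = -12 (check: 257·5 + 107·(-12) = 1).


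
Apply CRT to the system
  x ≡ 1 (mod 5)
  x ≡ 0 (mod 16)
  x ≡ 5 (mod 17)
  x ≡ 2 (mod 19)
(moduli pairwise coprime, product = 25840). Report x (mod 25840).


Product of moduli M = 5 · 16 · 17 · 19 = 25840.
Merge one congruence at a time:
  Start: x ≡ 1 (mod 5).
  Combine with x ≡ 0 (mod 16); new modulus lcm = 80.
    Write x = 1 + 5·t and substitute into x ≡ 0 (mod 16): 5·t ≡ 0 − 1 = -1 (mod 16).
    Reduce coefficients mod 16: 5·t ≡ 15 (mod 16).
    The inverse of 5 mod 16 is 13 (since 5·13 = 65 = 4·16 + 1), so t ≡ 13·15 = 195 ≡ 3 (mod 16).
    Then x = 1 + 5·3 = 16, valid modulo lcm(5, 16) = 80: x ≡ 16 (mod 80).
  Combine with x ≡ 5 (mod 17); new modulus lcm = 1360.
    Write x = 16 + 80·t and substitute into x ≡ 5 (mod 17): 80·t ≡ 5 − 16 = -11 (mod 17).
    Reduce coefficients mod 17: 12·t ≡ 6 (mod 17).
    The inverse of 12 mod 17 is 10 (since 12·10 = 120 = 7·17 + 1), so t ≡ 10·6 = 60 ≡ 9 (mod 17).
    Then x = 16 + 80·9 = 736, valid modulo lcm(80, 17) = 1360: x ≡ 736 (mod 1360).
  Combine with x ≡ 2 (mod 19); new modulus lcm = 25840.
    Write x = 736 + 1360·t and substitute into x ≡ 2 (mod 19): 1360·t ≡ 2 − 736 = -734 (mod 19).
    Reduce coefficients mod 19: 11·t ≡ 7 (mod 19).
    The inverse of 11 mod 19 is 7 (since 11·7 = 77 = 4·19 + 1), so t ≡ 7·7 = 49 ≡ 11 (mod 19).
    Then x = 736 + 1360·11 = 15696, valid modulo lcm(1360, 19) = 25840: x ≡ 15696 (mod 25840).
Verify against each original: 15696 mod 5 = 1, 15696 mod 16 = 0, 15696 mod 17 = 5, 15696 mod 19 = 2.

x ≡ 15696 (mod 25840).


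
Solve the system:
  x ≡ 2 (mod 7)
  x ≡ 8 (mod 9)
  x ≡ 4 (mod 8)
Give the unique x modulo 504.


Moduli 7, 9, 8 are pairwise coprime; by CRT there is a unique solution modulo M = 7 · 9 · 8 = 504.
Solve pairwise, accumulating the modulus:
  Start with x ≡ 2 (mod 7).
  Combine with x ≡ 8 (mod 9): since gcd(7, 9) = 1, we get a unique residue mod 63.
    Write x = 2 + 7·t and substitute into x ≡ 8 (mod 9): 7·t ≡ 8 − 2 = 6 (mod 9).
    The inverse of 7 mod 9 is 4 (since 7·4 = 28 = 3·9 + 1), so t ≡ 4·6 = 24 ≡ 6 (mod 9).
    Then x = 2 + 7·6 = 44, valid modulo lcm(7, 9) = 63: x ≡ 44 (mod 63).
  Combine with x ≡ 4 (mod 8): since gcd(63, 8) = 1, we get a unique residue mod 504.
    Write x = 44 + 63·t and substitute into x ≡ 4 (mod 8): 63·t ≡ 4 − 44 = -40 (mod 8).
    Reduce coefficients mod 8: 7·t ≡ 0 (mod 8).
    The inverse of 7 mod 8 is 7 (since 7·7 = 49 = 6·8 + 1), so t ≡ 7·0 = 0 ≡ 0 (mod 8).
    Then x = 44 + 63·0 = 44, valid modulo lcm(63, 8) = 504: x ≡ 44 (mod 504).
Verify: 44 mod 7 = 2 ✓, 44 mod 9 = 8 ✓, 44 mod 8 = 4 ✓.

x ≡ 44 (mod 504).


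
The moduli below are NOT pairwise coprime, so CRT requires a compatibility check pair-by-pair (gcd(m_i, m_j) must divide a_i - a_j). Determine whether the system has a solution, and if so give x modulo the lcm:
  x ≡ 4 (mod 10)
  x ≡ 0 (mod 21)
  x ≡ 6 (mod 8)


Moduli 10, 21, 8 are not pairwise coprime, so CRT works modulo lcm(m_i) when all pairwise compatibility conditions hold.
Pairwise compatibility: gcd(m_i, m_j) must divide a_i - a_j for every pair.
Merge one congruence at a time:
  Start: x ≡ 4 (mod 10).
  Combine with x ≡ 0 (mod 21): gcd(10, 21) = 1; 0 - 4 = -4, which IS divisible by 1, so compatible.
    Write x = 4 + 10·t and substitute into x ≡ 0 (mod 21): 10·t ≡ 0 − 4 = -4 (mod 21).
    Reduce coefficients mod 21: 10·t ≡ 17 (mod 21).
    The inverse of 10 mod 21 is 19 (since 10·19 = 190 = 9·21 + 1), so t ≡ 19·17 = 323 ≡ 8 (mod 21).
    Then x = 4 + 10·8 = 84, valid modulo lcm(10, 21) = 210: x ≡ 84 (mod 210).
  Combine with x ≡ 6 (mod 8): gcd(210, 8) = 2; 6 - 84 = -78, which IS divisible by 2, so compatible.
    Write x = 84 + 210·t and substitute into x ≡ 6 (mod 8): 210·t ≡ 6 − 84 = -78 (mod 8).
    Divide the congruence (and modulus) by g = 2: 105·t ≡ -39 (mod 4).
    Reduce coefficients mod 4: 1·t ≡ 1 (mod 4).
    So t ≡ 1 (mod 4).
    Then x = 84 + 210·1 = 294, valid modulo lcm(210, 8) = 840: x ≡ 294 (mod 840).
Verify: 294 mod 10 = 4, 294 mod 21 = 0, 294 mod 8 = 6.

x ≡ 294 (mod 840).


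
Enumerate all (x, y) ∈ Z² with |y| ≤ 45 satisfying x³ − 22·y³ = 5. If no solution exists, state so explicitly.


The equation is x³ - 22y³ = 5. For fixed y, x³ = 22·y³ + 5, so a solution requires the RHS to be a perfect cube.
Strategy: iterate y from -45 to 45, compute RHS = 22·y³ + 5, and check whether it is a (positive or negative) perfect cube.
Check small values of y:
  y = 0: RHS = 5 is not a perfect cube.
  y = 1: RHS = 27 = (3)³ ⇒ x = 3 works.
  y = -1: RHS = -17 is not a perfect cube.
  y = 2: RHS = 181 is not a perfect cube.
  y = -2: RHS = -171 is not a perfect cube.
  y = 3: RHS = 599 is not a perfect cube.
  y = -3: RHS = -589 is not a perfect cube.
Continuing the search up to |y| = 45 finds no further solutions beyond those listed.
Collected solutions: (3, 1).

Solutions (with |y| ≤ 45): (3, 1).


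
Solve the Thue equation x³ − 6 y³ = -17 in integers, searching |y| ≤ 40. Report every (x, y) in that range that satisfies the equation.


The equation is x³ - 6y³ = -17. For fixed y, x³ = 6·y³ − 17, so a solution requires the RHS to be a perfect cube.
Strategy: iterate y from -40 to 40, compute RHS = 6·y³ − 17, and check whether it is a (positive or negative) perfect cube.
Check small values of y:
  y = 0: RHS = -17 is not a perfect cube.
  y = 1: RHS = -11 is not a perfect cube.
  y = -1: RHS = -23 is not a perfect cube.
  y = 2: RHS = 31 is not a perfect cube.
  y = -2: RHS = -65 is not a perfect cube.
  y = 3: RHS = 145 is not a perfect cube.
  y = -3: RHS = -179 is not a perfect cube.
Continuing the search up to |y| = 40 finds no solutions either.
No (x, y) in the scanned range satisfies the equation.

No integer solutions with |y| ≤ 40.


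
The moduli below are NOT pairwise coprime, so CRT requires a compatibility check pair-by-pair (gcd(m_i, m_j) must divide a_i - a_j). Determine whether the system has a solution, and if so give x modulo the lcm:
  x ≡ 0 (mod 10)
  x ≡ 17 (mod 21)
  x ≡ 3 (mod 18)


Moduli 10, 21, 18 are not pairwise coprime, so CRT works modulo lcm(m_i) when all pairwise compatibility conditions hold.
Pairwise compatibility: gcd(m_i, m_j) must divide a_i - a_j for every pair.
Merge one congruence at a time:
  Start: x ≡ 0 (mod 10).
  Combine with x ≡ 17 (mod 21): gcd(10, 21) = 1; 17 - 0 = 17, which IS divisible by 1, so compatible.
    Write x = 0 + 10·t and substitute into x ≡ 17 (mod 21): 10·t ≡ 17 − 0 = 17 (mod 21).
    The inverse of 10 mod 21 is 19 (since 10·19 = 190 = 9·21 + 1), so t ≡ 19·17 = 323 ≡ 8 (mod 21).
    Then x = 0 + 10·8 = 80, valid modulo lcm(10, 21) = 210: x ≡ 80 (mod 210).
  Combine with x ≡ 3 (mod 18): gcd(210, 18) = 6, and 3 - 80 = -77 is NOT divisible by 6.
    ⇒ system is inconsistent (no integer solution).

No solution (the system is inconsistent).


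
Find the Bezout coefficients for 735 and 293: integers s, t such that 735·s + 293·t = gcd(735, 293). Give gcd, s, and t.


Euclidean algorithm on (735, 293) — divide until remainder is 0:
  735 = 2 · 293 + 149
  293 = 1 · 149 + 144
  149 = 1 · 144 + 5
  144 = 28 · 5 + 4
  5 = 1 · 4 + 1
  4 = 4 · 1 + 0
gcd(735, 293) = 1.
Track Bezout coefficients alongside the remainders: start with r₀ = 735 = a·1 + b·0 (s = 1, t = 0) and r₁ = 293 = a·0 + b·1 (s = 0, t = 1); each new remainder r_{k+1} = r_{k-1} − q_k·r_k inherits s_{k+1} = s_{k-1} − q_k·s_k, t_{k+1} = t_{k-1} − q_k·t_k, so r_k = a·s_k + b·t_k at every step:
  q = 2: r = 149, s = 1 − 2·0 = 1, t = 0 − 2·1 = -2  (check: 735·1 + 293·(-2) = 149)
  q = 1: r = 144, s = 0 − 1·1 = -1, t = 1 − 1·(-2) = 3  (check: 735·(-1) + 293·3 = 144)
  q = 1: r = 5, s = 1 − 1·(-1) = 2, t = -2 − 1·3 = -5  (check: 735·2 + 293·(-5) = 5)
  q = 28: r = 4, s = -1 − 28·2 = -57, t = 3 − 28·(-5) = 143  (check: 735·(-57) + 293·143 = 4)
  q = 1: r = 1, s = 2 − 1·(-57) = 59, t = -5 − 1·143 = -148  (check: 735·59 + 293·(-148) = 1)
The row with r = 1 (the gcd) gives the Bezout coefficients s = 59, t = -148.
Result: 735 · (59) + 293 · (-148) = 1.

gcd(735, 293) = 1; s = 59, t = -148 (check: 735·59 + 293·(-148) = 1).


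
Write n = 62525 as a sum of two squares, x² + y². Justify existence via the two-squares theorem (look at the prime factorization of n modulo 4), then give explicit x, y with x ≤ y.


Step 1: Factor n = 62525 = 5^2 · 41 · 61.
Step 2: Check the mod-4 condition on each prime factor: 5 ≡ 1 (mod 4), exponent 2; 41 ≡ 1 (mod 4), exponent 1; 61 ≡ 1 (mod 4), exponent 1.
All primes ≡ 3 (mod 4) appear to even exponent (or don't appear), so by the two-squares theorem n IS expressible as a sum of two squares.
Step 3: Build a representation. Group n = k² · m with k = 5 and m = 41 · 61 = 2501 (a product of primes ≡ 1 (mod 4)); a representation of m scales to one of n via (k·x)² + (k·y)² = k²(x² + y²). Each prime p ≡ 1 (mod 4) is itself a sum of two squares; find a² by testing p − a² for a perfect square:
  41: 41 − 1² = 40, 41 − 2² = 37, 41 − 3² = 32, 41 − 4² = 25 = 5² ⇒ 41 = 4² + 5².
  61: 61 − 1² = 60, 61 − 2² = 57, 61 − 3² = 52, 61 − 4² = 45, 61 − 5² = 36 = 6² ⇒ 61 = 5² + 6².
  Combine using the Brahmagupta–Fibonacci identity (a² + b²)(c² + d²) = (ac − bd)² + (ad + bc)² = (ac + bd)² + (ad − bc)²:
  41 · 61 = 2501: from (4² + 5²)(5² + 6²), take (4·5 − 5·6, 4·6 + 5·5) = (20 − 30, 24 + 25) = (-10, 49); dropping signs (only squares matter) gives (10, 49); check 10² + 49² = 100 + 2401 = 2501 ✓.
  Scale by k = 5: (5·10, 5·49) = (50, 245).
Step 4: Order so x ≤ y and verify: 50² + 245² = 2500 + 60025 = 62525 = n. ✓

n = 62525 = 50² + 245² (one valid representation with x ≤ y).


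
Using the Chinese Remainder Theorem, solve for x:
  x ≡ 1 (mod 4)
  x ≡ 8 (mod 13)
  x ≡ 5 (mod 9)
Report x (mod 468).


Moduli 4, 13, 9 are pairwise coprime; by CRT there is a unique solution modulo M = 4 · 13 · 9 = 468.
Solve pairwise, accumulating the modulus:
  Start with x ≡ 1 (mod 4).
  Combine with x ≡ 8 (mod 13): since gcd(4, 13) = 1, we get a unique residue mod 52.
    Write x = 1 + 4·t and substitute into x ≡ 8 (mod 13): 4·t ≡ 8 − 1 = 7 (mod 13).
    The inverse of 4 mod 13 is 10 (since 4·10 = 40 = 3·13 + 1), so t ≡ 10·7 = 70 ≡ 5 (mod 13).
    Then x = 1 + 4·5 = 21, valid modulo lcm(4, 13) = 52: x ≡ 21 (mod 52).
  Combine with x ≡ 5 (mod 9): since gcd(52, 9) = 1, we get a unique residue mod 468.
    Write x = 21 + 52·t and substitute into x ≡ 5 (mod 9): 52·t ≡ 5 − 21 = -16 (mod 9).
    Reduce coefficients mod 9: 7·t ≡ 2 (mod 9).
    The inverse of 7 mod 9 is 4 (since 7·4 = 28 = 3·9 + 1), so t ≡ 4·2 = 8 ≡ 8 (mod 9).
    Then x = 21 + 52·8 = 437, valid modulo lcm(52, 9) = 468: x ≡ 437 (mod 468).
Verify: 437 mod 4 = 1 ✓, 437 mod 13 = 8 ✓, 437 mod 9 = 5 ✓.

x ≡ 437 (mod 468).


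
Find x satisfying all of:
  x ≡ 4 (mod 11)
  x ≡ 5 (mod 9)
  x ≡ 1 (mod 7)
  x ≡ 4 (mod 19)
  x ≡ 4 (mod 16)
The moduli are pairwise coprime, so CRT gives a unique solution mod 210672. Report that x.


Product of moduli M = 11 · 9 · 7 · 19 · 16 = 210672.
Merge one congruence at a time:
  Start: x ≡ 4 (mod 11).
  Combine with x ≡ 5 (mod 9); new modulus lcm = 99.
    Write x = 4 + 11·t and substitute into x ≡ 5 (mod 9): 11·t ≡ 5 − 4 = 1 (mod 9).
    Reduce coefficients mod 9: 2·t ≡ 1 (mod 9).
    The inverse of 2 mod 9 is 5 (since 2·5 = 10 = 1·9 + 1), so t ≡ 5·1 = 5 ≡ 5 (mod 9).
    Then x = 4 + 11·5 = 59, valid modulo lcm(11, 9) = 99: x ≡ 59 (mod 99).
  Combine with x ≡ 1 (mod 7); new modulus lcm = 693.
    Write x = 59 + 99·t and substitute into x ≡ 1 (mod 7): 99·t ≡ 1 − 59 = -58 (mod 7).
    Reduce coefficients mod 7: 1·t ≡ 5 (mod 7).
    So t ≡ 5 (mod 7).
    Then x = 59 + 99·5 = 554, valid modulo lcm(99, 7) = 693: x ≡ 554 (mod 693).
  Combine with x ≡ 4 (mod 19); new modulus lcm = 13167.
    Write x = 554 + 693·t and substitute into x ≡ 4 (mod 19): 693·t ≡ 4 − 554 = -550 (mod 19).
    Reduce coefficients mod 19: 9·t ≡ 1 (mod 19).
    The inverse of 9 mod 19 is 17 (since 9·17 = 153 = 8·19 + 1), so t ≡ 17·1 = 17 ≡ 17 (mod 19).
    Then x = 554 + 693·17 = 12335, valid modulo lcm(693, 19) = 13167: x ≡ 12335 (mod 13167).
  Combine with x ≡ 4 (mod 16); new modulus lcm = 210672.
    Write x = 12335 + 13167·t and substitute into x ≡ 4 (mod 16): 13167·t ≡ 4 − 12335 = -12331 (mod 16).
    Reduce coefficients mod 16: 15·t ≡ 5 (mod 16).
    The inverse of 15 mod 16 is 15 (since 15·15 = 225 = 14·16 + 1), so t ≡ 15·5 = 75 ≡ 11 (mod 16).
    Then x = 12335 + 13167·11 = 157172, valid modulo lcm(13167, 16) = 210672: x ≡ 157172 (mod 210672).
Verify against each original: 157172 mod 11 = 4, 157172 mod 9 = 5, 157172 mod 7 = 1, 157172 mod 19 = 4, 157172 mod 16 = 4.

x ≡ 157172 (mod 210672).
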